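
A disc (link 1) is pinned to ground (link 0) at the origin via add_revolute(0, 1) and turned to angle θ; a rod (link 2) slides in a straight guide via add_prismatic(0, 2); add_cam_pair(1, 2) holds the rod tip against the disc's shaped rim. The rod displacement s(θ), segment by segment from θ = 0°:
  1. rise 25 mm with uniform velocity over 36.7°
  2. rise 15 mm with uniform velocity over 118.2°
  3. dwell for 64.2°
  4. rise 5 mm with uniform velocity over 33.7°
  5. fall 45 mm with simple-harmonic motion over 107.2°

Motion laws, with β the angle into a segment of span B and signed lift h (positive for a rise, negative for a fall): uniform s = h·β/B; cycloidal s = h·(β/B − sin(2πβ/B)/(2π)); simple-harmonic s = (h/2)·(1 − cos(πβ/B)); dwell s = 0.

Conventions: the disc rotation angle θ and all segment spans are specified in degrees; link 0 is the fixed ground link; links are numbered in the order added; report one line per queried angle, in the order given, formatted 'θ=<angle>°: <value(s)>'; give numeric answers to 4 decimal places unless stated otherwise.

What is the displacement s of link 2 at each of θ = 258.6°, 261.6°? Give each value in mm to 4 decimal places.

segment 1 (0° to 36.7°, uniform, h = 25) is passed completely: s = 0.0000 + (25) = 25.0000
segment 2 (36.7° to 154.9°, uniform, h = 15) is passed completely: s = 25.0000 + (15) = 40.0000
segment 3 (154.9° to 219.1°, dwell): s unchanged at 40.0000
segment 4 (219.1° to 252.8°, uniform, h = 5) is passed completely: s = 40.0000 + (5) = 45.0000
θ = 258.6° falls in segment 5 (252.8° to 360°, simple-harmonic, h = -45): β = 258.6 − 252.8 = 5.8°, B = 107.2°; Δs = -45/2·(1 − cos(π·0.0541)) = -0.3242; s = 45.0000 − 0.3242 = 44.6758
θ = 261.6° falls in segment 5 (252.8° to 360°, simple-harmonic, h = -45): β = 261.6 − 252.8 = 8.8°, B = 107.2°; Δs = -45/2·(1 − cos(π·0.0821)) = -0.7441; s = 45.0000 − 0.7441 = 44.2559

θ=258.6°: 44.6758
θ=261.6°: 44.2559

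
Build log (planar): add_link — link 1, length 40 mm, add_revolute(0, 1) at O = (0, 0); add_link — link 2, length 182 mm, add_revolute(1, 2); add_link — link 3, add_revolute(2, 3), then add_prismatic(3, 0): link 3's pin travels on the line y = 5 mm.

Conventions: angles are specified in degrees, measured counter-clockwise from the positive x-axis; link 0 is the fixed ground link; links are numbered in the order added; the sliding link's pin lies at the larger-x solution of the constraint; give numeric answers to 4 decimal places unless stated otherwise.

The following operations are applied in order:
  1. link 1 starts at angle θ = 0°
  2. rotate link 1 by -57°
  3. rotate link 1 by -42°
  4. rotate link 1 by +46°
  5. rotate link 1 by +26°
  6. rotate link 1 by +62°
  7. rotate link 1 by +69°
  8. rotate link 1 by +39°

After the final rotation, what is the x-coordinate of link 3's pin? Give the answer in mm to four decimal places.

geometry: r = 40 mm, L = 182 mm, e = 5 mm; θ starts at 0°
rotate link 1 by -57°: θ ← 0° -57° = -57°
rotate link 1 by -42°: θ ← -57° -42° = -99°
rotate link 1 by +46°: θ ← -99° +46° = -53°
rotate link 1 by +26°: θ ← -53° +26° = -27°
rotate link 1 by +62°: θ ← -27° +62° = 35°
rotate link 1 by +69°: θ ← 35° +69° = 104°
rotate link 1 by +39°: θ ← 104° +39° = 143°
crank pin P = (r cos θ, r sin θ) = (-31.945420, 24.072601)
h = r sin θ − e = 24.072601 − 5 = 19.072601
x = r cos θ + √(L² − h²) = -31.945420 + 180.997889 = 149.052469

149.0525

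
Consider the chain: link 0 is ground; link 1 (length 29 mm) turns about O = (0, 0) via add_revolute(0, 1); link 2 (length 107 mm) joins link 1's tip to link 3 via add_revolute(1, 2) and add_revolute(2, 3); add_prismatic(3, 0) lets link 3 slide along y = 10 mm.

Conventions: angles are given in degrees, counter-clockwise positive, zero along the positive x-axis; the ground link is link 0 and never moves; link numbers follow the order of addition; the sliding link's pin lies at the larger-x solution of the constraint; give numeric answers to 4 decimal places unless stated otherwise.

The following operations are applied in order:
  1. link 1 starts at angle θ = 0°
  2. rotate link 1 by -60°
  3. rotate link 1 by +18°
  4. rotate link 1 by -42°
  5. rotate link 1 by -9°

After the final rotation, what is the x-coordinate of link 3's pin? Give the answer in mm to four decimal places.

geometry: r = 29 mm, L = 107 mm, e = 10 mm; θ starts at 0°
rotate link 1 by -60°: θ ← 0° -60° = -60°
rotate link 1 by +18°: θ ← -60° +18° = -42°
rotate link 1 by -42°: θ ← -42° -42° = -84°
rotate link 1 by -9°: θ ← -84° -9° = -93°
crank pin P = (r cos θ, r sin θ) = (-1.517743, -28.960257)
h = r sin θ − e = -28.960257 − 10 = -38.960257
x = r cos θ + √(L² − h²) = -1.517743 + 99.654897 = 98.137154

98.1372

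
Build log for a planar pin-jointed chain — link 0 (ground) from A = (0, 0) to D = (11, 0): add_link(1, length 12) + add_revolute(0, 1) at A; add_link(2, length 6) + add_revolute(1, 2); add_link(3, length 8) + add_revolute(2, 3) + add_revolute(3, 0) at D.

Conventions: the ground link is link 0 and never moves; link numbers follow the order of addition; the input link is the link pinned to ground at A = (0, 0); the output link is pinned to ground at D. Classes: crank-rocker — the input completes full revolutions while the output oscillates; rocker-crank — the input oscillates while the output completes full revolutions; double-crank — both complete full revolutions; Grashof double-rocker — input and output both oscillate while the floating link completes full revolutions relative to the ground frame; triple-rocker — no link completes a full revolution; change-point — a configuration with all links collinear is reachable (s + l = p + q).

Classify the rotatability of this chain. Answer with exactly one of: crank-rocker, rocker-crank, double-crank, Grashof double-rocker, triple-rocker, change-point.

lengths: ground=11, input=12, coupler=6, output=8
sorted: s=6 (shortest), l=12 (longest), p+q=19
s + l = 18 vs p + q = 19
s + l < p + q (Grashof) with shortest = coupler link → Grashof double-rocker

Grashof double-rocker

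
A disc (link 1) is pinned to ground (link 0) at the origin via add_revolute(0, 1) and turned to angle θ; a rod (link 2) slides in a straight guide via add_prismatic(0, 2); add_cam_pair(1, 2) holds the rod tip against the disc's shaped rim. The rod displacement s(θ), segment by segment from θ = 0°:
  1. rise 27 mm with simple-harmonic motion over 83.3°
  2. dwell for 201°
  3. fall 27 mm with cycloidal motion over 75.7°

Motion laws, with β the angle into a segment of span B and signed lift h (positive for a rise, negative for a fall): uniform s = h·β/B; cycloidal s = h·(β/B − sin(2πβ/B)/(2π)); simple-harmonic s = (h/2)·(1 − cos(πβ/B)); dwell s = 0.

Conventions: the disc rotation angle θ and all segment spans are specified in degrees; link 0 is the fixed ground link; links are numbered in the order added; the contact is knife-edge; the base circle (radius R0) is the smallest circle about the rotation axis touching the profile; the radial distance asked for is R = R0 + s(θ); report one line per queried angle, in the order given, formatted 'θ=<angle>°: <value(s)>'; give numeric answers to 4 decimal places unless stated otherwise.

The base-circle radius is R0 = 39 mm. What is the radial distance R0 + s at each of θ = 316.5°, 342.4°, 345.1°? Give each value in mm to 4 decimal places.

segment 1 (0° to 83.3°, simple-harmonic, h = 27) is passed completely: s = 0.0000 + (27) = 27.0000
segment 2 (83.3° to 284.3°, dwell): s unchanged at 27.0000
θ = 316.5° falls in segment 3 (284.3° to 360°, cycloidal, h = -27): β = 316.5 − 284.3 = 32.2°, B = 75.7°; Δs = -27·(0.4254 − sin(2π·0.4254)/(2π)) = -9.5427; s = 27.0000 − 9.5427 = 17.4573
θ = 342.4° falls in segment 3 (284.3° to 360°, cycloidal, h = -27): β = 342.4 − 284.3 = 58.1°, B = 75.7°; Δs = -27·(0.7675 − sin(2π·0.7675)/(2π)) = -24.9938; s = 27.0000 − 24.9938 = 2.0062
θ = 345.1° falls in segment 3 (284.3° to 360°, cycloidal, h = -27): β = 345.1 − 284.3 = 60.8°, B = 75.7°; Δs = -27·(0.8032 − sin(2π·0.8032)/(2π)) = -25.7452; s = 27.0000 − 25.7452 = 1.2548
θ=316.5°: R = R0 + s = 39 + 17.4573 = 56.4573
θ=342.4°: R = R0 + s = 39 + 2.0062 = 41.0062
θ=345.1°: R = R0 + s = 39 + 1.2548 = 40.2548

θ=316.5°: 56.4573
θ=342.4°: 41.0062
θ=345.1°: 40.2548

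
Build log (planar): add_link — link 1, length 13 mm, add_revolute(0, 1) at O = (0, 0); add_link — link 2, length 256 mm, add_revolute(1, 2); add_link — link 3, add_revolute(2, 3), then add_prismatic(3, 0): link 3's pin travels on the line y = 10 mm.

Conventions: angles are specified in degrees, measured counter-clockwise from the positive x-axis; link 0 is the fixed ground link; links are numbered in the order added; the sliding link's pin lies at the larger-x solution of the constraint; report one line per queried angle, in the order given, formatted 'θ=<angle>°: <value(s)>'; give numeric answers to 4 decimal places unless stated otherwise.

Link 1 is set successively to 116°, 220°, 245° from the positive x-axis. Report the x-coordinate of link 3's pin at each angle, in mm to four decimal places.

geometry: r = 13 mm, L = 256 mm, e = 10 mm
θ=116°: crank pin P = (r cos θ, r sin θ) = (-5.698825, 11.684323)
θ=116°: h = r sin θ − e = 11.684323 − 10 = 1.684323
θ=116°: x = r cos θ + √(L² − h²) = -5.698825 + 255.994459 = 250.295634
θ=220°: crank pin P = (r cos θ, r sin θ) = (-9.958578, -8.356239)
θ=220°: h = r sin θ − e = -8.356239 − 10 = -18.356239
θ=220°: x = r cos θ + √(L² − h²) = -9.958578 + 255.341043 = 245.382466
θ=245°: crank pin P = (r cos θ, r sin θ) = (-5.494037, -11.782001)
θ=245°: h = r sin θ − e = -11.782001 − 10 = -21.782001
θ=245°: x = r cos θ + √(L² − h²) = -5.494037 + 255.071646 = 249.577608

θ=116°: 250.2956
θ=220°: 245.3825
θ=245°: 249.5776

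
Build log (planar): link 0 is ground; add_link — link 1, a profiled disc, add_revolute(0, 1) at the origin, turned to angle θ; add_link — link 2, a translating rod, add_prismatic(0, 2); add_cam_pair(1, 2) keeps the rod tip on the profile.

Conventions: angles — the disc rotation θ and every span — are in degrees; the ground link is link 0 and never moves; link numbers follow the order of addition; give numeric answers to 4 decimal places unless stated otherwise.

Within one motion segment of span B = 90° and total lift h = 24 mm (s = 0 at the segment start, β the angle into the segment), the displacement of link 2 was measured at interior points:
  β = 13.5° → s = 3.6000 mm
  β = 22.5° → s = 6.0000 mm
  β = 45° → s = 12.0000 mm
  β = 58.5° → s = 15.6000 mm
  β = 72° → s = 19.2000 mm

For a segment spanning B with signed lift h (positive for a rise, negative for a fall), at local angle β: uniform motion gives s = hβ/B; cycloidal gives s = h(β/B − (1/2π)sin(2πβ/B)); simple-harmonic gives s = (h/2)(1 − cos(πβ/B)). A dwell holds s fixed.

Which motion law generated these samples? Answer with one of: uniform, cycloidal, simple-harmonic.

candidates at β/B = r: uniform s = h·r (linear in β); cycloidal s = h·(r − sin(2πr)/(2π)); simple-harmonic s = (h/2)(1 − cos(πr))
β=13.5°: printed 3.6000 | uniform 3.6000, cycloidal 0.5098, simple-harmonic 1.3079
β=22.5°: printed 6.0000 | uniform 6.0000, cycloidal 2.1803, simple-harmonic 3.5147
β=45°: printed 12.0000 | uniform 12.0000, cycloidal 12.0000, simple-harmonic 12.0000
β=58.5°: printed 15.6000 | uniform 15.6000, cycloidal 18.6902, simple-harmonic 17.4479
β=72°: printed 19.2000 | uniform 19.2000, cycloidal 22.8328, simple-harmonic 21.7082
only one law matches every sample → uniform

uniform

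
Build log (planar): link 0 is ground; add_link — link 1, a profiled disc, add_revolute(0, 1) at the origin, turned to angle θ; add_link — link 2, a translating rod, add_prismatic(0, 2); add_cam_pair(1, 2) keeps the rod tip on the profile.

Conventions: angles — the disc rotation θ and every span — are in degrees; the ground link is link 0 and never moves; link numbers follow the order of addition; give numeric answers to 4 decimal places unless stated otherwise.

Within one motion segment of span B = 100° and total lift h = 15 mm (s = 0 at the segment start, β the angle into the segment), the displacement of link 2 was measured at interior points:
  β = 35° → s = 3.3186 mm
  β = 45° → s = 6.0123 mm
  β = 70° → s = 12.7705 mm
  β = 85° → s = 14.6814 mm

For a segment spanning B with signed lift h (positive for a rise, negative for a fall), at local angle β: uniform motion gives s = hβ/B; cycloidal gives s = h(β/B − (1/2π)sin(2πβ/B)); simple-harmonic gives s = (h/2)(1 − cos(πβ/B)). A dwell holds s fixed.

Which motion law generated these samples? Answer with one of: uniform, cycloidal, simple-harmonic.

candidates at β/B = r: uniform s = h·r (linear in β); cycloidal s = h·(r − sin(2πr)/(2π)); simple-harmonic s = (h/2)(1 − cos(πr))
β=35°: printed 3.3186 | uniform 5.2500, cycloidal 3.3186, simple-harmonic 4.0951
β=45°: printed 6.0123 | uniform 6.7500, cycloidal 6.0123, simple-harmonic 6.3267
β=70°: printed 12.7705 | uniform 10.5000, cycloidal 12.7705, simple-harmonic 11.9084
β=85°: printed 14.6814 | uniform 12.7500, cycloidal 14.6814, simple-harmonic 14.1825
only one law matches every sample → cycloidal

cycloidal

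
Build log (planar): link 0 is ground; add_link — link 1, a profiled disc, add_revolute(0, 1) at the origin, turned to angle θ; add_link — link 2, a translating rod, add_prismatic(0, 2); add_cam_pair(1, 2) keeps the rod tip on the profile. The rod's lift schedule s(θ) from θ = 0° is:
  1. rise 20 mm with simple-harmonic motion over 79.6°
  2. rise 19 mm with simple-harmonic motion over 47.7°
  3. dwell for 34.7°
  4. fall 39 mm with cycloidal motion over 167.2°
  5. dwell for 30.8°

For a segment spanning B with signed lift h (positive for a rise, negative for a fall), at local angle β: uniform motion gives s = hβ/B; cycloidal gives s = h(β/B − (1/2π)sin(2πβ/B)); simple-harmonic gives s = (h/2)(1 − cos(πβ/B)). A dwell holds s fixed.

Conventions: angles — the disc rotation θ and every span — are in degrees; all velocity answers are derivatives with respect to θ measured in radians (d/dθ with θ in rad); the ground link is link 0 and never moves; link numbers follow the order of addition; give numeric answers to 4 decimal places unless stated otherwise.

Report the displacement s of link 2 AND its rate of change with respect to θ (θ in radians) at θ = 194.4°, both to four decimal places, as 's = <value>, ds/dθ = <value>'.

seg 1 [0°–79.6°] simple-harmonic, h=20: full span → s += 20 → s = 20.0000
seg 2 [79.6°–127.3°] simple-harmonic, h=19: full span → s += 19 → s = 39.0000
seg 3 [127.3°–162°] dwell: s stays 39.0000
seg 4 [162°–329.2°] cycloidal, h=-39: θ=194.4° here. β=32.4, B=167.2. -39·(0.1938 − sin(2π·0.1938)/(2π)) = -1.7336 → s = 37.2664
velocity in seg [162°–329.2°] (cycloidal), θ in radians: β = 32.4° = 0.5655 rad, B = 167.2° = 2.9182 rad; ds/dθ = (h/B)(1 − cos(2πβ/B)) = ((-39)/2.9182)(1 − cos(2π·0.1938)) = -8.741139 mm/rad

s = 37.2664, ds/dθ = -8.7411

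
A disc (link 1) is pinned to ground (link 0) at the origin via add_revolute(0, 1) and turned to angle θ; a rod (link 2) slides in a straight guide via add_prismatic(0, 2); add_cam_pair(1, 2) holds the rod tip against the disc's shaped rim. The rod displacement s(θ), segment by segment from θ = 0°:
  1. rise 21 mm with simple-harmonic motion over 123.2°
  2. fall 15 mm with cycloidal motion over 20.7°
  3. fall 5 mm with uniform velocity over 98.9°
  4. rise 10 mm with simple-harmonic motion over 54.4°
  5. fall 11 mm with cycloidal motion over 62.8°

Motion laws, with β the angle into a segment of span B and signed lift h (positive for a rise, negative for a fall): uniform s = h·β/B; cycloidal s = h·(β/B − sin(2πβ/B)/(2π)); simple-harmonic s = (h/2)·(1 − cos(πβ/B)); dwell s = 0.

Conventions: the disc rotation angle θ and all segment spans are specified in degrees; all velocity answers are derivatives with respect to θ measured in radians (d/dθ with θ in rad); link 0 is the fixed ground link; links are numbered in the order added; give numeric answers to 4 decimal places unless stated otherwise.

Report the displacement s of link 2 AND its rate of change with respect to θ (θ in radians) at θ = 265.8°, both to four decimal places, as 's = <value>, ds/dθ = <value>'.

segment 1 (0° to 123.2°, simple-harmonic, h = 21) is passed completely: s = 0.0000 + (21) = 21.0000
segment 2 (123.2° to 143.9°, cycloidal, h = -15) is passed completely: s = 21.0000 + (-15) = 6.0000
segment 3 (143.9° to 242.8°, uniform, h = -5) is passed completely: s = 6.0000 + (-5) = 1.0000
θ = 265.8° falls in segment 4 (242.8° to 297.2°, simple-harmonic, h = 10): β = 265.8 − 242.8 = 23°, B = 54.4°; Δs = 10/2·(1 − cos(π·0.4228)) = 3.7991; s = 1.0000 + 3.7991 = 4.7991
velocity in seg [242.8°–297.2°] (simple-harmonic), θ in radians: β = 23° = 0.4014 rad, B = 54.4° = 0.9495 rad; ds/dθ = (πh/(2B)) sin(πβ/B) = (π·10/(2·0.9495)) sin(π·0.4228) = 16.059852 mm/rad

s = 4.7991, ds/dθ = 16.0599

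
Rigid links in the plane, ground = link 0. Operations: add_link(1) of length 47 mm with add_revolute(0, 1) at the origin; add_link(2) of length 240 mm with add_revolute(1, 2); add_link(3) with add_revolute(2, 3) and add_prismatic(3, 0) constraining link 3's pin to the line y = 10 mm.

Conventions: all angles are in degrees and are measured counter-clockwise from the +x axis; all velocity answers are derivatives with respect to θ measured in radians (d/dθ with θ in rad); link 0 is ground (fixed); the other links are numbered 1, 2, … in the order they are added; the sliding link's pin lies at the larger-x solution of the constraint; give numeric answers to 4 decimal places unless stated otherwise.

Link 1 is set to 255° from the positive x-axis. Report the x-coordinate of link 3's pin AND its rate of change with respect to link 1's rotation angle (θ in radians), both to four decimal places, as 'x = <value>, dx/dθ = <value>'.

geometry: r = 47 mm, L = 240 mm, e = 10 mm
crank pin P = (r cos θ, r sin θ) = (-12.164495, -45.398514)
h = r sin θ − e = -45.398514 − 10 = -55.398514
x = r cos θ + √(L² − h²) = -12.164495 + 233.518746 = 221.354251
dx/dθ = −r sin θ − h·r cos θ/√(L² − h²) (θ in radians; h = -55.398514) = 42.512686

x = 221.3543, dx/dθ = 42.5127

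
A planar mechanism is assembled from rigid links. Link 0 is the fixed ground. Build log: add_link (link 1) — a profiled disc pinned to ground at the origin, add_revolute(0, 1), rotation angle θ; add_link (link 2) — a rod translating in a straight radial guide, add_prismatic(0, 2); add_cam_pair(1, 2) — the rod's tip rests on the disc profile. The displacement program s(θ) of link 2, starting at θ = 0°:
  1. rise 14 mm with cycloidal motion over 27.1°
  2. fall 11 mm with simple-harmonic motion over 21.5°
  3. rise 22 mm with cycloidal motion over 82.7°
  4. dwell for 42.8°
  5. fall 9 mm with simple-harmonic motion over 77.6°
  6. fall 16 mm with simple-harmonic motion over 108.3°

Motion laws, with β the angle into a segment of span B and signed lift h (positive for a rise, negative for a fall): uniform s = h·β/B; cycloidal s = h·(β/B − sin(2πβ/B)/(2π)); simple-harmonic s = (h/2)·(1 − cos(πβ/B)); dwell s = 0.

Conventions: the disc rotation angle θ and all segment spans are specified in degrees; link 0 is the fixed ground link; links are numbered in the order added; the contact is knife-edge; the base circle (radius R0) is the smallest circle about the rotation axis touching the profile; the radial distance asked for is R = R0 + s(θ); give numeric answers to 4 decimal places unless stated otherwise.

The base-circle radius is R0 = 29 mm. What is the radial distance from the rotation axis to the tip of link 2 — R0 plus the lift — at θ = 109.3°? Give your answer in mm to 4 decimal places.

seg 1 [0°–27.1°] cycloidal, h=14: full span → s += 14 → s = 14.0000
seg 2 [27.1°–48.6°] simple-harmonic, h=-11: full span → s += -11 → s = 3.0000
seg 3 [48.6°–131.3°] cycloidal, h=22: θ=109.3° here. β=60.7, B=82.7. 22·(0.7340 − sin(2π·0.7340)/(2π)) = 19.6312 → s = 22.6312
R = R0 + s = 29 + 22.6312 = 51.6312

51.6312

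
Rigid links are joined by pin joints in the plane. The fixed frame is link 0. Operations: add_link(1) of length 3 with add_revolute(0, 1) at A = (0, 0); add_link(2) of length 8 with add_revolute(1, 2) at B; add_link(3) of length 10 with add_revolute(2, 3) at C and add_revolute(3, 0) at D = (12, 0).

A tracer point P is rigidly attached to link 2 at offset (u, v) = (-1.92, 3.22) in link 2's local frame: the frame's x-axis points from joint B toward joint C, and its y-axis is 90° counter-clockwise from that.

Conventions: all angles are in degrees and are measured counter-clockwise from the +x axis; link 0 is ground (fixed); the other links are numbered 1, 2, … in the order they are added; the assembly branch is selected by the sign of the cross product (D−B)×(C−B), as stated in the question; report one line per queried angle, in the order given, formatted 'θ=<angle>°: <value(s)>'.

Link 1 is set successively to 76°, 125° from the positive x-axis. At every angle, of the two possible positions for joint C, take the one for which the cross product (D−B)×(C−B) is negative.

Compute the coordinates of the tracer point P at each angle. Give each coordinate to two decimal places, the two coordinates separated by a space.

A=(0,0), D=(12.00,0)
θ=76°: B = A + 3.00·(cos76°, sin76°) = (0.7258, 2.9109)
θ=76°: |BD| = 11.6440
θ=76°: circle(B,8.00) ∩ circle(D,10.00): a=4.2761, h=6.7613
θ=76°:   candidates: C₊=(6.5564,8.3885) cross=78.728; C₋=(3.1758,-4.7047) cross=-78.728
θ=76°:   branch - wants cross < 0 → take C=(3.1758,-4.7047) (cross=-78.728)
θ=76°: ex = (C−B)/|BC| = (0.3063,-0.9519); ey = (0.9519,0.3063)
θ=76°: P = B + -1.92·ex + 3.22·ey = (3.2030,5.7248)
θ=125°: B = A + 3.00·(cos125°, sin125°) = (-1.7207, 2.4575)
θ=125°: |BD| = 13.9391
θ=125°: circle(B,8.00) ∩ circle(D,10.00): a=5.6782, h=5.6354
θ=125°:   candidates: C₊=(4.8621,7.0036) cross=78.553; C₋=(2.8750,-4.0908) cross=-78.553
θ=125°:   branch - wants cross < 0 → take C=(2.8750,-4.0908) (cross=-78.553)
θ=125°: ex = (C−B)/|BC| = (0.5745,-0.8185); ey = (0.8185,0.5745)
θ=125°: P = B + -1.92·ex + 3.22·ey = (-0.1880,5.8788)

θ=76°: 3.20 5.72
θ=125°: -0.19 5.88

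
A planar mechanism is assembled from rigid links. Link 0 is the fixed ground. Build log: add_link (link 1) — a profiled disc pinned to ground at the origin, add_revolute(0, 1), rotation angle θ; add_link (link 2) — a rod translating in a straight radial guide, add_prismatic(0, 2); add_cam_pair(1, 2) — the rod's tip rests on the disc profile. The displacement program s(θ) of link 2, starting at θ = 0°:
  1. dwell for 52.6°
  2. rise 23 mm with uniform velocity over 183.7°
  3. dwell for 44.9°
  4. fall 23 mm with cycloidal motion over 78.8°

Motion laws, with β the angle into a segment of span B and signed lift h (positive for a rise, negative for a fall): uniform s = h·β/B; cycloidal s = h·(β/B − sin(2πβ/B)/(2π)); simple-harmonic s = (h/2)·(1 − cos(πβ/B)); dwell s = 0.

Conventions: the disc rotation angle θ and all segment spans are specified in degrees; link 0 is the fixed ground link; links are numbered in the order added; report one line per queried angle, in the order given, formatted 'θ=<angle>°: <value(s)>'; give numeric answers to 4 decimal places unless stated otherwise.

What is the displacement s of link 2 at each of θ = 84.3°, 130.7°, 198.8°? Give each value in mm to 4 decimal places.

seg 1 [0°–52.6°] dwell: s stays 0.0000
seg 2 [52.6°–236.3°] uniform, h=23: θ=84.3° here. β=31.7, B=183.7. 23·31.7/183.7 = 3.9690 → s = 3.9690
seg 2 [52.6°–236.3°] uniform, h=23: θ=130.7° here. β=78.1, B=183.7. 23·78.1/183.7 = 9.7784 → s = 9.7784
seg 2 [52.6°–236.3°] uniform, h=23: θ=198.8° here. β=146.2, B=183.7. 23·146.2/183.7 = 18.3048 → s = 18.3048

θ=84.3°: 3.9690
θ=130.7°: 9.7784
θ=198.8°: 18.3048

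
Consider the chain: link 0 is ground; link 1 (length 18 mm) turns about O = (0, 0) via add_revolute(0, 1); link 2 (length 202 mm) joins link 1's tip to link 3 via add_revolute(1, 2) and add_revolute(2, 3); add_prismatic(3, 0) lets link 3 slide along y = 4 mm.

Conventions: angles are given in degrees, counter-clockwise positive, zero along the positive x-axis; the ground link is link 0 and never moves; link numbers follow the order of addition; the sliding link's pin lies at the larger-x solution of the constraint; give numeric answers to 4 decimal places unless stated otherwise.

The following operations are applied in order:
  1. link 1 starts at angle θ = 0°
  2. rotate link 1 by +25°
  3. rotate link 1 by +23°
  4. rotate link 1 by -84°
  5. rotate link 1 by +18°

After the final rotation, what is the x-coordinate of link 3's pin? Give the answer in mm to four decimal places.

geometry: r = 18 mm, L = 202 mm, e = 4 mm; θ starts at 0°
rotate link 1 by +25°: θ ← 0° +25° = 25°
rotate link 1 by +23°: θ ← 25° +23° = 48°
rotate link 1 by -84°: θ ← 48° -84° = -36°
rotate link 1 by +18°: θ ← -36° +18° = -18°
crank pin P = (r cos θ, r sin θ) = (17.119017, -5.562306)
h = r sin θ − e = -5.562306 − 4 = -9.562306
x = r cos θ + √(L² − h²) = 17.119017 + 201.773542 = 218.892559

218.8926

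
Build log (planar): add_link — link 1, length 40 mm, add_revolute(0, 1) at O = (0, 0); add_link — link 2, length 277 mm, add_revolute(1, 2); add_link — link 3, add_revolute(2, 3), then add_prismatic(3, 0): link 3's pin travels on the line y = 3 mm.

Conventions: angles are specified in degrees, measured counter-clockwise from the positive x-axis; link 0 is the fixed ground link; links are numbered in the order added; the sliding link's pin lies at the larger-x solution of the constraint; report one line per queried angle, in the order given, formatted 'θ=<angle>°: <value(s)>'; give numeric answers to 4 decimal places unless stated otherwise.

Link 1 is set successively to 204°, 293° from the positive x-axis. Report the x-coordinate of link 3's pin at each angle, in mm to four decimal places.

geometry: r = 40 mm, L = 277 mm, e = 3 mm
θ=204°: crank pin P = (r cos θ, r sin θ) = (-36.541818, -16.269466)
θ=204°: h = r sin θ − e = -16.269466 − 3 = -19.269466
θ=204°: x = r cos θ + √(L² − h²) = -36.541818 + 276.328948 = 239.787130
θ=293°: crank pin P = (r cos θ, r sin θ) = (15.629245, -36.820194)
θ=293°: h = r sin θ − e = -36.820194 − 3 = -39.820194
θ=293°: x = r cos θ + √(L² − h²) = 15.629245 + 274.122878 = 289.752123

θ=204°: 239.7871
θ=293°: 289.7521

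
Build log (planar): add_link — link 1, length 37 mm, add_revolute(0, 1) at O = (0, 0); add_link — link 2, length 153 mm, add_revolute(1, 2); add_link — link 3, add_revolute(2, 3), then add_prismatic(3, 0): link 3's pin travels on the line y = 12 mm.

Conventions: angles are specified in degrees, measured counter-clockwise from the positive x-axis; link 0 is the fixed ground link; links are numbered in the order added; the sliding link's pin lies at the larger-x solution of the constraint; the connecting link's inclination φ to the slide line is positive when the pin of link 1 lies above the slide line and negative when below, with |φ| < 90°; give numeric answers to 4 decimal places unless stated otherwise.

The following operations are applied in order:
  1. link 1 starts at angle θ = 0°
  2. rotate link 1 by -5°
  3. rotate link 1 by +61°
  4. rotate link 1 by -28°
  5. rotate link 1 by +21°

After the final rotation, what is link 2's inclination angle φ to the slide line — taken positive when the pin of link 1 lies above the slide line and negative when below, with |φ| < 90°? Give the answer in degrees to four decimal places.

geometry: r = 37 mm, L = 153 mm, e = 12 mm; θ starts at 0°
rotate link 1 by -5°: θ ← 0° -5° = -5°
rotate link 1 by +61°: θ ← -5° +61° = 56°
rotate link 1 by -28°: θ ← 56° -28° = 28°
rotate link 1 by +21°: θ ← 28° +21° = 49°
h = r sin θ − e = 27.924254 − 12 = 15.924254
sin φ = h / L = 15.924254 / 153 = 0.10408009
φ = arcsin(0.10408009) = 5.974169°

5.9742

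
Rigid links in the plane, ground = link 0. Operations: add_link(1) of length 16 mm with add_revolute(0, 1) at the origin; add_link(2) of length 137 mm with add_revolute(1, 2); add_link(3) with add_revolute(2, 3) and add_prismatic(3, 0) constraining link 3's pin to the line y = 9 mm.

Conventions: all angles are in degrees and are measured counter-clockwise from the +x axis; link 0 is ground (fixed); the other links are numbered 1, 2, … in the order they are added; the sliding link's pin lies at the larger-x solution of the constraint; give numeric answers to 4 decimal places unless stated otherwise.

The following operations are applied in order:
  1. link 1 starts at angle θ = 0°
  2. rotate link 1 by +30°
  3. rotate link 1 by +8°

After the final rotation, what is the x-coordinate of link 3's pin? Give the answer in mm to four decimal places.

geometry: r = 16 mm, L = 137 mm, e = 9 mm; θ starts at 0°
rotate link 1 by +30°: θ ← 0° +30° = 30°
rotate link 1 by +8°: θ ← 30° +8° = 38°
crank pin P = (r cos θ, r sin θ) = (12.608172, 9.850584)
h = r sin θ − e = 9.850584 − 9 = 0.850584
x = r cos θ + √(L² − h²) = 12.608172 + 136.997359 = 149.605532

149.6055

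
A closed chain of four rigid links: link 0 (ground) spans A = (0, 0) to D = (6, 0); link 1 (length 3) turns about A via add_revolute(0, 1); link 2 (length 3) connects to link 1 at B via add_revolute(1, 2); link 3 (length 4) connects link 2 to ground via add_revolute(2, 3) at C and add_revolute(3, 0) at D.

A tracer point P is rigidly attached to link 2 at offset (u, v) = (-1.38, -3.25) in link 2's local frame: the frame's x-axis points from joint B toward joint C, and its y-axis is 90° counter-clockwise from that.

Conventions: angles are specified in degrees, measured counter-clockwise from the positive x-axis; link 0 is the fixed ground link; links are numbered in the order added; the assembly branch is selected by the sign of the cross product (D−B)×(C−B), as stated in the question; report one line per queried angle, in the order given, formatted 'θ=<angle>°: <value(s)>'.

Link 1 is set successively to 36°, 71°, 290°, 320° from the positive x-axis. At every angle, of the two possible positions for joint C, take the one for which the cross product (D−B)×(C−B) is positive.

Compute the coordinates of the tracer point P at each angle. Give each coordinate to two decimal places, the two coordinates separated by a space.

A=(0,0), D=(6.00,0)
θ=36°: B = A + 3.00·(cos36°, sin36°) = (2.4271, 1.7634)
θ=36°: |BD| = 3.9844
θ=36°: circle(B,3.00) ∩ circle(D,4.00): a=1.1138, h=2.7856
θ=36°:   candidates: C₊=(4.6586,3.7684) cross=11.099; C₋=(2.1930,-1.2275) cross=-11.099
θ=36°:   branch + wants cross > 0 → take C=(4.6586,3.7684) (cross=11.099)
θ=36°: ex = (C−B)/|BC| = (0.7439,0.6683); ey = (-0.6683,0.7439)
θ=36°: P = B + -1.38·ex + -3.25·ey = (3.5726,-1.5765)
θ=71°: B = A + 3.00·(cos71°, sin71°) = (0.9767, 2.8366)
θ=71°: |BD| = 5.7688
θ=71°: circle(B,3.00) ∩ circle(D,4.00): a=2.2777, h=1.9524
θ=71°:   candidates: C₊=(3.9201,3.4167) cross=11.263; C₋=(2.0000,0.0165) cross=-11.263
θ=71°:   branch + wants cross > 0 → take C=(3.9201,3.4167) (cross=11.263)
θ=71°: ex = (C−B)/|BC| = (0.9811,0.1934); ey = (-0.1934,0.9811)
θ=71°: P = B + -1.38·ex + -3.25·ey = (0.2513,-0.6190)
θ=290°: B = A + 3.00·(cos290°, sin290°) = (1.0261, -2.8191)
θ=290°: |BD| = 5.7173
θ=290°: circle(B,3.00) ∩ circle(D,4.00): a=2.2465, h=1.9883
θ=290°:   candidates: C₊=(2.0000,0.0184) cross=11.368; C₋=(3.9608,-3.4412) cross=-11.368
θ=290°:   branch + wants cross > 0 → take C=(2.0000,0.0184) (cross=11.368)
θ=290°: ex = (C−B)/|BC| = (0.3247,0.9458); ey = (-0.9458,0.3247)
θ=290°: P = B + -1.38·ex + -3.25·ey = (3.6520,-5.1795)
θ=320°: B = A + 3.00·(cos320°, sin320°) = (2.2981, -1.9284)
θ=320°: |BD| = 4.1740
θ=320°: circle(B,3.00) ∩ circle(D,4.00): a=1.2485, h=2.7279
θ=320°:   candidates: C₊=(2.1451,1.0677) cross=11.386; C₋=(4.6657,-3.7709) cross=-11.386
θ=320°:   branch + wants cross > 0 → take C=(2.1451,1.0677) (cross=11.386)
θ=320°: ex = (C−B)/|BC| = (-0.0510,0.9987); ey = (-0.9987,-0.0510)
θ=320°: P = B + -1.38·ex + -3.25·ey = (5.6143,-3.1408)

θ=36°: 3.57 -1.58
θ=71°: 0.25 -0.62
θ=290°: 3.65 -5.18
θ=320°: 5.61 -3.14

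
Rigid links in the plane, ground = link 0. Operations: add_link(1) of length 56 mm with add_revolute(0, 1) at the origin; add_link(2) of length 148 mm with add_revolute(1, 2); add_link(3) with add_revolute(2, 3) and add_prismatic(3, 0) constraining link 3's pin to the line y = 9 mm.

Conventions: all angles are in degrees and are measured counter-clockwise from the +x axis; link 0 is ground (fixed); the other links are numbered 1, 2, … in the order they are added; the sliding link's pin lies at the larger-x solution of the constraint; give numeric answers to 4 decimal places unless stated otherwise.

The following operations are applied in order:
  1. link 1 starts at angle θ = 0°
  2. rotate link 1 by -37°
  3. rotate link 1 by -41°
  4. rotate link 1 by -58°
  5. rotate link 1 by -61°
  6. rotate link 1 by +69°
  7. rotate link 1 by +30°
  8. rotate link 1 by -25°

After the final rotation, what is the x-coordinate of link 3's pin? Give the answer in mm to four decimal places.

geometry: r = 56 mm, L = 148 mm, e = 9 mm; θ starts at 0°
rotate link 1 by -37°: θ ← 0° -37° = -37°
rotate link 1 by -41°: θ ← -37° -41° = -78°
rotate link 1 by -58°: θ ← -78° -58° = -136°
rotate link 1 by -61°: θ ← -136° -61° = -197°
rotate link 1 by +69°: θ ← -197° +69° = -128°
rotate link 1 by +30°: θ ← -128° +30° = -98°
rotate link 1 by -25°: θ ← -98° -25° = -123°
crank pin P = (r cos θ, r sin θ) = (-30.499786, -46.965552)
h = r sin θ − e = -46.965552 − 9 = -55.965552
x = r cos θ + √(L² − h²) = -30.499786 + 137.010427 = 106.510641

106.5106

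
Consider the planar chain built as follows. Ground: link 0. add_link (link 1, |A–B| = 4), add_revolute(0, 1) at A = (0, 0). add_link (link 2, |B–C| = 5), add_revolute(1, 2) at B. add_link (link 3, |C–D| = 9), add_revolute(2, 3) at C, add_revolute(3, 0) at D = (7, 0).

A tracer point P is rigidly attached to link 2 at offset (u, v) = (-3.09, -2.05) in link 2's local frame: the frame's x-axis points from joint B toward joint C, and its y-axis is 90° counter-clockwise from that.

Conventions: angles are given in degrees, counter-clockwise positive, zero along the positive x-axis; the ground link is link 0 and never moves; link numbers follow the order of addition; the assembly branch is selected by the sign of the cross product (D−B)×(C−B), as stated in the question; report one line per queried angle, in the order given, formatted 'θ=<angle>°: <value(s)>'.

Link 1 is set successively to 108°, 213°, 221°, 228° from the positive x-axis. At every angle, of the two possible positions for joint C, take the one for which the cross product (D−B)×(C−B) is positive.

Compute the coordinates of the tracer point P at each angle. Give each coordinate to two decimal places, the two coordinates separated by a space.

A=(0,0), D=(7.00,0)
θ=108°: B = A + 4.00·(cos108°, sin108°) = (-1.2361, 3.8042)
θ=108°: |BD| = 9.0722
θ=108°: circle(B,5.00) ∩ circle(D,9.00): a=1.4498, h=4.7852
θ=108°:   candidates: C₊=(2.0866,7.5405) cross=43.412; C₋=(-1.9265,-1.1479) cross=-43.412
θ=108°:   branch + wants cross > 0 → take C=(2.0866,7.5405) (cross=43.412)
θ=108°: ex = (C−B)/|BC| = (0.6645,0.7473); ey = (-0.7473,0.6645)
θ=108°: P = B + -3.09·ex + -2.05·ey = (-1.7576,0.1329)
θ=213°: B = A + 4.00·(cos213°, sin213°) = (-3.3547, -2.1786)
θ=213°: |BD| = 10.5814
θ=213°: circle(B,5.00) ∩ circle(D,9.00): a=2.6445, h=4.2434
θ=213°:   candidates: C₊=(-1.6405,2.5184) cross=44.901; C₋=(0.1068,-5.7866) cross=-44.901
θ=213°:   branch + wants cross > 0 → take C=(-1.6405,2.5184) (cross=44.901)
θ=213°: ex = (C−B)/|BC| = (0.3428,0.9394); ey = (-0.9394,0.3428)
θ=213°: P = B + -3.09·ex + -2.05·ey = (-2.4883,-5.7841)
θ=221°: B = A + 4.00·(cos221°, sin221°) = (-3.0188, -2.6242)
θ=221°: |BD| = 10.3568
θ=221°: circle(B,5.00) ∩ circle(D,9.00): a=2.4749, h=4.3445
θ=221°:   candidates: C₊=(-1.7256,2.2056) cross=44.996; C₋=(0.4761,-6.1999) cross=-44.996
θ=221°:   branch + wants cross > 0 → take C=(-1.7256,2.2056) (cross=44.996)
θ=221°: ex = (C−B)/|BC| = (0.2587,0.9660); ey = (-0.9660,0.2587)
θ=221°: P = B + -3.09·ex + -2.05·ey = (-1.8379,-6.1393)
θ=228°: B = A + 4.00·(cos228°, sin228°) = (-2.6765, -2.9726)
θ=228°: |BD| = 10.1228
θ=228°: circle(B,5.00) ∩ circle(D,9.00): a=2.2954, h=4.4420
θ=228°:   candidates: C₊=(-1.7867,1.9476) cross=44.965; C₋=(0.8221,-6.5447) cross=-44.965
θ=228°:   branch + wants cross > 0 → take C=(-1.7867,1.9476) (cross=44.965)
θ=228°: ex = (C−B)/|BC| = (0.1780,0.9840); ey = (-0.9840,0.1780)
θ=228°: P = B + -3.09·ex + -2.05·ey = (-1.2091,-6.3781)

θ=108°: -1.76 0.13
θ=213°: -2.49 -5.78
θ=221°: -1.84 -6.14
θ=228°: -1.21 -6.38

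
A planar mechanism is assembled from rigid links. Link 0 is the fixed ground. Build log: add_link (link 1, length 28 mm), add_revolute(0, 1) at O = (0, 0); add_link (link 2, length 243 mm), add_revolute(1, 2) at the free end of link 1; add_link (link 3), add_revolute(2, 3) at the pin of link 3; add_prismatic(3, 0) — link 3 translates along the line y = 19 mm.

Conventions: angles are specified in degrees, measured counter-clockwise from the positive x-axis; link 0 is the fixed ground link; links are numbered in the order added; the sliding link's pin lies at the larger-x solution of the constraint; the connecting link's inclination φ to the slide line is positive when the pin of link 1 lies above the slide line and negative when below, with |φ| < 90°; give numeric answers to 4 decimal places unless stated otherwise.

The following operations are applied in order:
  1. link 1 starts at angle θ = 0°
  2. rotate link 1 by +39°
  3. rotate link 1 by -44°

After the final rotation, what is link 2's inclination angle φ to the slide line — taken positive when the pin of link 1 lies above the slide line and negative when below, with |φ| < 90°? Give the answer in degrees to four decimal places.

geometry: r = 28 mm, L = 243 mm, e = 19 mm; θ starts at 0°
rotate link 1 by +39°: θ ← 0° +39° = 39°
rotate link 1 by -44°: θ ← 39° -44° = -5°
h = r sin θ − e = -2.440361 − 19 = -21.440361
sin φ = h / L = -21.440361 / 243 = -0.08823194
φ = arcsin(-0.08823194) = -5.061900°

-5.0619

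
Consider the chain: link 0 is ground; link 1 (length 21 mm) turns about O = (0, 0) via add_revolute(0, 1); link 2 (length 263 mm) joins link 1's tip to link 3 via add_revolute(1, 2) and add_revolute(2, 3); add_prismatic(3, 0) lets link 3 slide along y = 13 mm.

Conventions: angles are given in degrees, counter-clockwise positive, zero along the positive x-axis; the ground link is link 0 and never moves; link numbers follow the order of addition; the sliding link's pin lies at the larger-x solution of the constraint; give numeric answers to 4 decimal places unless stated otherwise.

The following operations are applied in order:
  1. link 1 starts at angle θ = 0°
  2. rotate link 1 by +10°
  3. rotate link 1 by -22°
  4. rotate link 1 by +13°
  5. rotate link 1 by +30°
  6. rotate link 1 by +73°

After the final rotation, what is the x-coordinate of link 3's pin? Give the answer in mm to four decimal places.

geometry: r = 21 mm, L = 263 mm, e = 13 mm; θ starts at 0°
rotate link 1 by +10°: θ ← 0° +10° = 10°
rotate link 1 by -22°: θ ← 10° -22° = -12°
rotate link 1 by +13°: θ ← -12° +13° = 1°
rotate link 1 by +30°: θ ← 1° +30° = 31°
rotate link 1 by +73°: θ ← 31° +73° = 104°
crank pin P = (r cos θ, r sin θ) = (-5.080360, 20.376210)
h = r sin θ − e = 20.376210 − 13 = 7.376210
x = r cos θ + √(L² − h²) = -5.080360 + 262.896541 = 257.816182

257.8162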